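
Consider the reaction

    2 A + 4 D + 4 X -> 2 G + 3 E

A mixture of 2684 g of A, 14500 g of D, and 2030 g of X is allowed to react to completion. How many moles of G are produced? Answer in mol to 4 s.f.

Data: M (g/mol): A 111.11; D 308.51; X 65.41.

n(A) = 2684 / 111.11 = 24.16 mol
n(D) = 14500 / 308.51 = 47.00 mol
n(X) = 2030 / 65.41 = 31.04 mol
n/ν → A: 12.08, D: 11.75, X: 7.760; X is limiting.
n(G) = (2/4) × 31.04 = 15.52 mol

15.52 mol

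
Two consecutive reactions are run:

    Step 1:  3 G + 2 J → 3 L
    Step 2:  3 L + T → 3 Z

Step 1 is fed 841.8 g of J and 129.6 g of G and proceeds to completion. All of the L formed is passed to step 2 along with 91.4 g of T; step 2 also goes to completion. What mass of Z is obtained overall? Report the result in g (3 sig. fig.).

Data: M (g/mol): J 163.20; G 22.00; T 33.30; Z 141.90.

836 g

Step 1:
n(J) = 841.8 / 163.20 = 5.158 mol
n(G) = 129.6 / 22.00 = 5.891 mol
n/ν for J = 5.158/2 = 2.579
n/ν for G = 5.891/3 = 1.964
Smallest n/ν is G → limiting reagent.
n(L) produced = (3/3) × 5.891 = 5.891 mol
Step 2:
n(L) available = 5.891 mol
n(T) = 91.40 / 33.30 = 2.745 mol
n/ν for L = 5.891/3 = 1.964
n/ν for T = 2.745/1 = 2.745
Smallest n/ν is L → limiting reagent.
n(Z) = (3/3) × 5.891 = 5.891 mol
mass = 5.891 × 141.90 = 835.9 g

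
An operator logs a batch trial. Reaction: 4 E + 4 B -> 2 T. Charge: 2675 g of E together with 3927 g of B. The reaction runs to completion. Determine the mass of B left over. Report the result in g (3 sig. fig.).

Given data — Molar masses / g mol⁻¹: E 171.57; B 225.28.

415 g

n(E) = 2675 / 171.57 = 15.59 mol
n(B) = 3927 / 225.28 = 17.43 mol
n/ν → E: 3.898, B: 4.358; E is limiting.
B consumed = (4/4) × 15.59 = 15.59 mol
B remaining = 17.43 − 15.59 = 1.840 mol
mass = 1.840 × 225.28 = 414.5 g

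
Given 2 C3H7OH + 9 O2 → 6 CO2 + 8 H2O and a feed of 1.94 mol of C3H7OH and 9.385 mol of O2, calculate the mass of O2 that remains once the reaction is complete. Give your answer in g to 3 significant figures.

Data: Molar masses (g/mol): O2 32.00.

n(C3H7OH) = 1.940 mol
n(O2) = 9.385 mol
n/ν for C3H7OH = 1.940/2 = 0.9700
n/ν for O2 = 9.385/9 = 1.043
Smallest n/ν is C3H7OH → limiting reagent.
O2 consumed = (9/2) × 1.940 = 8.730 mol
O2 remaining = 9.385 − 8.730 = 0.6550 mol
mass = 0.6550 × 32.00 = 20.96 g

21.0 g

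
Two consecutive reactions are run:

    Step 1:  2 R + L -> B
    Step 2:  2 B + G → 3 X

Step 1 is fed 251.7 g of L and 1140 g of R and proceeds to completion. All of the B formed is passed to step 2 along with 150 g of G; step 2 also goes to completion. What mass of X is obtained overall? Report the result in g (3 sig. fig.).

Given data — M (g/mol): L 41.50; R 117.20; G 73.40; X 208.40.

1280 g

Step 1:
n(L) = 251.7 / 41.50 = 6.065 mol
n(R) = 1140 / 117.20 = 9.727 mol
n/ν for L = 6.065/1 = 6.065
n/ν for R = 9.727/2 = 4.864
Smallest n/ν is R → limiting reagent.
n(B) produced = (1/2) × 9.727 = 4.864 mol
Step 2:
n(B) available = 4.864 mol
n(G) = 150.0 / 73.40 = 2.044 mol
n/ν for B = 4.864/2 = 2.432
n/ν for G = 2.044/1 = 2.044
Smallest n/ν is G → limiting reagent.
n(X) = (3/1) × 2.044 = 6.132 mol
mass = 6.132 × 208.40 = 1278 g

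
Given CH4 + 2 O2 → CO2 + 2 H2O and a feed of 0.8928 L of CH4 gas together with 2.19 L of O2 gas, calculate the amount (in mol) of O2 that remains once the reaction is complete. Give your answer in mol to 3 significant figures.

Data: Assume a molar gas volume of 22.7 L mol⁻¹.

0.0178 mol

n(CH4) = 0.8928 / 22.7 = 0.03933 mol
n(O2) = 2.190 / 22.7 = 0.09648 mol
n/ν for CH4 = 0.03933/1 = 0.03933
n/ν for O2 = 0.09648/2 = 0.04824
Smallest n/ν is CH4 → limiting reagent.
O2 consumed = (2/1) × 0.03933 = 0.07866 mol
O2 remaining = 0.09648 − 0.07866 = 0.01782 mol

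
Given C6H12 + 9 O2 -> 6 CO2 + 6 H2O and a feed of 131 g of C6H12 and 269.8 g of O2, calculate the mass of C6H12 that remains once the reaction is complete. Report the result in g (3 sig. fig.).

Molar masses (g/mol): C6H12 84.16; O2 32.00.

n(C6H12) = 131.0 / 84.16 = 1.557 mol
n(O2) = 269.8 / 32.00 = 8.431 mol
n/ν for C6H12 = 1.557/1 = 1.557
n/ν for O2 = 8.431/9 = 0.9368
Smallest n/ν is O2 → limiting reagent.
C6H12 consumed = (1/9) × 8.431 = 0.9368 mol
C6H12 remaining = 1.557 − 0.9368 = 0.6202 mol
mass = 0.6202 × 84.16 = 52.20 g

52.2 g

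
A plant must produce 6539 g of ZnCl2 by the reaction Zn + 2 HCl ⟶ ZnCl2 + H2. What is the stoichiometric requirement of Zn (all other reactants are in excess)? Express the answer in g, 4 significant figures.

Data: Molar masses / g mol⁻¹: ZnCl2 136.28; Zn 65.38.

3137 g

n(ZnCl2) = 6539 / 136.28 = 47.98 mol
n(Zn) = (1/1) × 47.98 = 47.98 mol
mass = 47.98 × 65.38 = 3137 g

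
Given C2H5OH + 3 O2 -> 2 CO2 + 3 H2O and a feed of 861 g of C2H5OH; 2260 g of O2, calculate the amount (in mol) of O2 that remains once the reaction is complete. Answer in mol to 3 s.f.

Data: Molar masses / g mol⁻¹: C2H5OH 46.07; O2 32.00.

14.6 mol

n(C2H5OH) = 861.0 / 46.07 = 18.69 mol
n(O2) = 2260 / 32.00 = 70.63 mol
n/ν for C2H5OH = 18.69/1 = 18.69
n/ν for O2 = 70.63/3 = 23.54
Smallest n/ν is C2H5OH → limiting reagent.
O2 consumed = (3/1) × 18.69 = 56.07 mol
O2 remaining = 70.63 − 56.07 = 14.56 mol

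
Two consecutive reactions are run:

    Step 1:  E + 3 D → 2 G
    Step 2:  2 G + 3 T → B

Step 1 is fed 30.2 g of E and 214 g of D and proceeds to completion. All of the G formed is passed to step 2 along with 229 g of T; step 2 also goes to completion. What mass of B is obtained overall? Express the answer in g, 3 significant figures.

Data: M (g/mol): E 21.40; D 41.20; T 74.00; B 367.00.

Step 1:
n(E) = 30.20 / 21.40 = 1.411 mol
n(D) = 214.0 / 41.20 = 5.194 mol
n/ν for E = 1.411/1 = 1.411
n/ν for D = 5.194/3 = 1.731
Smallest n/ν is E → limiting reagent.
n(G) produced = (2/1) × 1.411 = 2.822 mol
Step 2:
n(G) available = 2.822 mol
n(T) = 229.0 / 74.00 = 3.095 mol
n/ν for G = 2.822/2 = 1.411
n/ν for T = 3.095/3 = 1.032
Smallest n/ν is T → limiting reagent.
n(B) = (1/3) × 3.095 = 1.032 mol
mass = 1.032 × 367.00 = 378.7 g

379 g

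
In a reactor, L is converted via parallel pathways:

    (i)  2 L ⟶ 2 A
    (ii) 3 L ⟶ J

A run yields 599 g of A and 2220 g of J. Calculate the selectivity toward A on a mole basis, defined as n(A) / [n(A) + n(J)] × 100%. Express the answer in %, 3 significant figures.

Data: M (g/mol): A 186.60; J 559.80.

44.7 %

n(A) = 599 / 186.60 = 3.210 mol
n(J) = 2220 / 559.80 = 3.966 mol
selectivity = 3.210/(3.210+3.966) × 100 = 44.73 %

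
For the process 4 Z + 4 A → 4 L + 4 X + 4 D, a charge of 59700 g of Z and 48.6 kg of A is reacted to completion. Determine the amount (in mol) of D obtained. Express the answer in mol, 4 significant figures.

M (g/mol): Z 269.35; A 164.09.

n(Z) = 59700 / 269.35 = 221.6 mol
n(A) = 48.60×1000 / 164.09 = 296.2 mol
n/ν for Z = 221.6/4 = 55.40
n/ν for A = 296.2/4 = 74.05
Smallest n/ν is Z → limiting reagent.
n(D) = (4/4) × 221.6 = 221.6 mol

221.6 mol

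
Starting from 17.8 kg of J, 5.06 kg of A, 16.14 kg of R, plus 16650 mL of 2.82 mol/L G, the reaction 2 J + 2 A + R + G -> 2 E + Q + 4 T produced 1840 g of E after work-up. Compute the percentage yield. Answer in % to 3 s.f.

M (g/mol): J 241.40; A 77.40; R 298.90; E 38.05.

n(J) = 17.80×1000 / 241.40 = 73.74 mol
n(A) = 5.060×1000 / 77.40 = 65.37 mol
n(R) = 16.14×1000 / 298.90 = 54.00 mol
n(G) = 2.82 × 16650/1000 = 46.95 mol
n/ν for J = 73.74/2 = 36.87
n/ν for A = 65.37/2 = 32.69
n/ν for R = 54.00/1 = 54.00
n/ν for G = 46.95/1 = 46.95
Smallest n/ν is A → limiting reagent.
theoretical n(E) = (2/2) × 65.37 = 65.37 mol → 2487 g
% yield = 1840 / 2487 × 100 = 73.98 %

74.0 %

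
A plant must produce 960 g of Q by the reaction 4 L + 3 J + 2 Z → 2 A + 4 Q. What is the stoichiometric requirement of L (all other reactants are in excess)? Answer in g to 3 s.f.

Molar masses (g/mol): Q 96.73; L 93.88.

n(Q) = 960 / 96.73 = 9.925 mol
n(L) = (4/4) × 9.925 = 9.925 mol
mass = 9.925 × 93.88 = 931.8 g

932 g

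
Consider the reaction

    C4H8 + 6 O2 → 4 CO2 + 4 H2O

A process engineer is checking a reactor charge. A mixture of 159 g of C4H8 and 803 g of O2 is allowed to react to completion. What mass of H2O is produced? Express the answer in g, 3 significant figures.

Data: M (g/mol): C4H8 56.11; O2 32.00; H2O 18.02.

204 g

n(C4H8) = 159.0 / 56.11 = 2.834 mol
n(O2) = 803.0 / 32.00 = 25.09 mol
n/ν for C4H8 = 2.834/1 = 2.834
n/ν for O2 = 25.09/6 = 4.182
Smallest n/ν is C4H8 → limiting reagent.
n(H2O) = (4/1) × 2.834 = 11.34 mol
mass = 11.34 × 18.02 = 204.3 g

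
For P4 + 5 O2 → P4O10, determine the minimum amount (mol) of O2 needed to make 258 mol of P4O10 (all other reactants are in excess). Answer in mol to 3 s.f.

n(P4O10) = 258.0 mol
n(O2) = (5/1) × 258.0 = 1290 mol

1290 mol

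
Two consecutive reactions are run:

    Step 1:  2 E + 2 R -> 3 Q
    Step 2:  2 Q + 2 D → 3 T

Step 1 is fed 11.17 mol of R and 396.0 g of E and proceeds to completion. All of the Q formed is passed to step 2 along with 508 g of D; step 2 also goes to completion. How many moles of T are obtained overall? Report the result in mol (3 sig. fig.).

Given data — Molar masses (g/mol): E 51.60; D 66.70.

11.4 mol

Step 1:
n(R) = 11.17 mol
n(E) = 396.0 / 51.60 = 7.674 mol
n/ν for R = 11.17/2 = 5.585
n/ν for E = 7.674/2 = 3.837
Smallest n/ν is E → limiting reagent.
n(Q) produced = (3/2) × 7.674 = 11.51 mol
Step 2:
n(Q) available = 11.51 mol
n(D) = 508.0 / 66.70 = 7.616 mol
n/ν for Q = 11.51/2 = 5.755
n/ν for D = 7.616/2 = 3.808
Smallest n/ν is D → limiting reagent.
n(T) = (3/2) × 7.616 = 11.42 mol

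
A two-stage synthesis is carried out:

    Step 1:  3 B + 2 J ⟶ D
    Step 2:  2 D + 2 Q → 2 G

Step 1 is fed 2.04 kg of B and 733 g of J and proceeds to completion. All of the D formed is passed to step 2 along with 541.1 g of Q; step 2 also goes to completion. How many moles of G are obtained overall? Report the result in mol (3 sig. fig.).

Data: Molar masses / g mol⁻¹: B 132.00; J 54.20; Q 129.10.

4.19 mol

Step 1:
n(B) = 2.040×1000 / 132.00 = 15.45 mol
n(J) = 733.0 / 54.20 = 13.52 mol
n/ν for B = 15.45/3 = 5.150
n/ν for J = 13.52/2 = 6.760
Smallest n/ν is B → limiting reagent.
n(D) produced = (1/3) × 15.45 = 5.150 mol
Step 2:
n(D) available = 5.150 mol
n(Q) = 541.1 / 129.10 = 4.191 mol
n/ν for D = 5.150/2 = 2.575
n/ν for Q = 4.191/2 = 2.096
Smallest n/ν is Q → limiting reagent.
n(G) = (2/2) × 4.191 = 4.191 mol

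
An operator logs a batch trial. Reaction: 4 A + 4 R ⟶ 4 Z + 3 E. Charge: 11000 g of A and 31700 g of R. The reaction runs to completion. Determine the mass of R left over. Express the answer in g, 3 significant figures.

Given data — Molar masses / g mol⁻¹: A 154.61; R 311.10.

n(A) = 11000 / 154.61 = 71.15 mol
n(R) = 31700 / 311.10 = 101.9 mol
n/ν for A = 71.15/4 = 17.79
n/ν for R = 101.9/4 = 25.48
Smallest n/ν is A → limiting reagent.
R consumed = (4/4) × 71.15 = 71.15 mol
R remaining = 101.9 − 71.15 = 30.75 mol
mass = 30.75 × 311.10 = 9566 g

9570 g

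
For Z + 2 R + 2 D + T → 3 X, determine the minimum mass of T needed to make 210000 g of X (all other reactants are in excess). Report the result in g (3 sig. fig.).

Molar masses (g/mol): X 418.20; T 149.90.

25100 g

n(X) = 210000 / 418.20 = 502.2 mol
n(T) = (1/3) × 502.2 = 167.4 mol
mass = 167.4 × 149.90 = 25090 g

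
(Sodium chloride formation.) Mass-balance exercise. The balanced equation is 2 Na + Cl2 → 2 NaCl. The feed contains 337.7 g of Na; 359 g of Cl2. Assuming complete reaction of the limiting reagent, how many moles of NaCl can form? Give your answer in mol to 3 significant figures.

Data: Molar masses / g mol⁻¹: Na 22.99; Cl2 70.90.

n(Na) = 337.7 / 22.99 = 14.69 mol
n(Cl2) = 359.0 / 70.90 = 5.063 mol
n/ν for Na = 14.69/2 = 7.345
n/ν for Cl2 = 5.063/1 = 5.063
Smallest n/ν is Cl2 → limiting reagent.
n(NaCl) = (2/1) × 5.063 = 10.13 mol

10.1 mol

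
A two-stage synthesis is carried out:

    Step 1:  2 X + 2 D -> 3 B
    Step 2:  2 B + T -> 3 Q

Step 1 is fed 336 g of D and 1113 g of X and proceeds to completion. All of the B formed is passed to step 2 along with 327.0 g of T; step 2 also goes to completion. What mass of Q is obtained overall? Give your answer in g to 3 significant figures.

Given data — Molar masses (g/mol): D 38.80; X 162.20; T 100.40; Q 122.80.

Step 1:
n(D) = 336.0 / 38.80 = 8.660 mol
n(X) = 1113 / 162.20 = 6.862 mol
n/ν for D = 8.660/2 = 4.330
n/ν for X = 6.862/2 = 3.431
Smallest n/ν is X → limiting reagent.
n(B) produced = (3/2) × 6.862 = 10.29 mol
Step 2:
n(B) available = 10.29 mol
n(T) = 327.0 / 100.40 = 3.257 mol
n/ν for B = 10.29/2 = 5.145
n/ν for T = 3.257/1 = 3.257
Smallest n/ν is T → limiting reagent.
n(Q) = (3/1) × 3.257 = 9.771 mol
mass = 9.771 × 122.80 = 1200 g

1200 g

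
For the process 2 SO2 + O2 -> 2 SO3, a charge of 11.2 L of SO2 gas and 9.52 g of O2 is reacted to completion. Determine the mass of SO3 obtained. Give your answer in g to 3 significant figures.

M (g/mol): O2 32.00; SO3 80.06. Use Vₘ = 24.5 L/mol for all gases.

n(SO2) = 11.20 / 24.5 = 0.4571 mol
n(O2) = 9.520 / 32.00 = 0.2975 mol
n/ν for SO2 = 0.4571/2 = 0.2286
n/ν for O2 = 0.2975/1 = 0.2975
Smallest n/ν is SO2 → limiting reagent.
n(SO3) = (2/2) × 0.4571 = 0.4571 mol
mass = 0.4571 × 80.06 = 36.60 g

36.6 g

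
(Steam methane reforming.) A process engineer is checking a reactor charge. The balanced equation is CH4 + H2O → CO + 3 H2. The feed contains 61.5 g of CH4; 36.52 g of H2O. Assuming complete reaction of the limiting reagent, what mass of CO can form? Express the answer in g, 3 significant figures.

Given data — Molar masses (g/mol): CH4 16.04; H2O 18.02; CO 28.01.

n(CH4) = 61.50 / 16.04 = 3.834 mol
n(H2O) = 36.52 / 18.02 = 2.027 mol
n/ν for CH4 = 3.834/1 = 3.834
n/ν for H2O = 2.027/1 = 2.027
Smallest n/ν is H2O → limiting reagent.
n(CO) = (1/1) × 2.027 = 2.027 mol
mass = 2.027 × 28.01 = 56.78 g

56.8 g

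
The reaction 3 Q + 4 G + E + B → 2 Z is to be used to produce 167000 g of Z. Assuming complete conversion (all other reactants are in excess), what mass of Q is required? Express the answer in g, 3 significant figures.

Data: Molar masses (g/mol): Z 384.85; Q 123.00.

n(Z) = 167000 / 384.85 = 433.9 mol
n(Q) = (3/2) × 433.9 = 650.9 mol
mass = 650.9 × 123.00 = 80060 g

80100 g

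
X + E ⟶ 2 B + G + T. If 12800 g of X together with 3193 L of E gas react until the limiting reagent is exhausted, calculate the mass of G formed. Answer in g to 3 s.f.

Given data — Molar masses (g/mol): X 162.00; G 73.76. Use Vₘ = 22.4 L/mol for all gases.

n(X) = 12800 / 162.00 = 79.01 mol
n(E) = 3193 / 22.4 = 142.5 mol
n/ν → X: 79.01, E: 142.5; X is limiting.
n(G) = (1/1) × 79.01 = 79.01 mol
mass = 79.01 × 73.76 = 5828 g

5830 g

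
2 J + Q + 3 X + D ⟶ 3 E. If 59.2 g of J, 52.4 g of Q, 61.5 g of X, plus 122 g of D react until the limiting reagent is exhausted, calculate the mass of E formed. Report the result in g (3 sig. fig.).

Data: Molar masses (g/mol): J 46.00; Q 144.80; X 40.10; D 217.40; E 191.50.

208 g

n(J) = 59.20 / 46.00 = 1.287 mol
n(Q) = 52.40 / 144.80 = 0.3619 mol
n(X) = 61.50 / 40.10 = 1.534 mol
n(D) = 122.0 / 217.40 = 0.5612 mol
n/ν for J = 1.287/2 = 0.6435
n/ν for Q = 0.3619/1 = 0.3619
n/ν for X = 1.534/3 = 0.5113
n/ν for D = 0.5612/1 = 0.5612
Smallest n/ν is Q → limiting reagent.
n(E) = (3/1) × 0.3619 = 1.086 mol
mass = 1.086 × 191.50 = 208.0 g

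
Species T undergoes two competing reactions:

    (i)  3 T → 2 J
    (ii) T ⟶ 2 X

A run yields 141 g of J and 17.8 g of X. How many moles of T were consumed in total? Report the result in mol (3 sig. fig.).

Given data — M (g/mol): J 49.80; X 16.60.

4.78 mol

n(J) = 141 / 49.80 = 2.831 mol
n(X) = 17.8 / 16.60 = 1.072 mol
n(T) via (i) = (3/2)×2.831 = 4.247 mol
n(T) via (ii) = (1/2)×1.072 = 0.5360 mol
total n(T) = 4.247 + 0.5360 = 4.783 mol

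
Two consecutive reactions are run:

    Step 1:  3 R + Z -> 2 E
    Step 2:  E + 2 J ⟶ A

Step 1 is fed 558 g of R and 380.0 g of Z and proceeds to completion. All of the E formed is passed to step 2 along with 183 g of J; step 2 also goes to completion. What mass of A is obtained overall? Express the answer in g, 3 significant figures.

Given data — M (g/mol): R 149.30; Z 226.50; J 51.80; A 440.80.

779 g

Step 1:
n(R) = 558.0 / 149.30 = 3.737 mol
n(Z) = 380.0 / 226.50 = 1.678 mol
n/ν for R = 3.737/3 = 1.246
n/ν for Z = 1.678/1 = 1.678
Smallest n/ν is R → limiting reagent.
n(E) produced = (2/3) × 3.737 = 2.491 mol
Step 2:
n(E) available = 2.491 mol
n(J) = 183.0 / 51.80 = 3.533 mol
n/ν for E = 2.491/1 = 2.491
n/ν for J = 3.533/2 = 1.767
Smallest n/ν is J → limiting reagent.
n(A) = (1/2) × 3.533 = 1.767 mol
mass = 1.767 × 440.80 = 778.9 g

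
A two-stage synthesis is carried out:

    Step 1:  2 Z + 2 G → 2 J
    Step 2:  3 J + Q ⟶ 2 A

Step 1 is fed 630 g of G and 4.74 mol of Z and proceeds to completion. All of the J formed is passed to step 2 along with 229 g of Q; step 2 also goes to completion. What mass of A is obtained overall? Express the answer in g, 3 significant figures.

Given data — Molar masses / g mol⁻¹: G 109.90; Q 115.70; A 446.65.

1410 g

Step 1:
n(G) = 630.0 / 109.90 = 5.732 mol
n(Z) = 4.740 mol
n/ν for G = 5.732/2 = 2.866
n/ν for Z = 4.740/2 = 2.370
Smallest n/ν is Z → limiting reagent.
n(J) produced = (2/2) × 4.740 = 4.740 mol
Step 2:
n(J) available = 4.740 mol
n(Q) = 229.0 / 115.70 = 1.979 mol
n/ν for J = 4.740/3 = 1.580
n/ν for Q = 1.979/1 = 1.979
Smallest n/ν is J → limiting reagent.
n(A) = (2/3) × 4.740 = 3.160 mol
mass = 3.160 × 446.65 = 1411 g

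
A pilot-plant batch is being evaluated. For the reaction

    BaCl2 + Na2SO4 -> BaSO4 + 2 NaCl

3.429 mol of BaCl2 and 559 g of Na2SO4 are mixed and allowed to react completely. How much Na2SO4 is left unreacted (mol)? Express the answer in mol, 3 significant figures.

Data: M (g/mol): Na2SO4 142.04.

n(BaCl2) = 3.429 mol
n(Na2SO4) = 559.0 / 142.04 = 3.936 mol
n/ν for BaCl2 = 3.429/1 = 3.429
n/ν for Na2SO4 = 3.936/1 = 3.936
Smallest n/ν is BaCl2 → limiting reagent.
Na2SO4 consumed = (1/1) × 3.429 = 3.429 mol
Na2SO4 remaining = 3.936 − 3.429 = 0.5070 mol

0.507 mol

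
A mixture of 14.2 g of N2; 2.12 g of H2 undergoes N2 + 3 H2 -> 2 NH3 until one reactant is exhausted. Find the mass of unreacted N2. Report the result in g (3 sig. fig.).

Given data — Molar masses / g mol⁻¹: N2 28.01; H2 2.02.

4.40 g

n(N2) = 14.20 / 28.01 = 0.5070 mol
n(H2) = 2.120 / 2.02 = 1.050 mol
n/ν for N2 = 0.5070/1 = 0.5070
n/ν for H2 = 1.050/3 = 0.3500
Smallest n/ν is H2 → limiting reagent.
N2 consumed = (1/3) × 1.050 = 0.3500 mol
N2 remaining = 0.5070 − 0.3500 = 0.1570 mol
mass = 0.1570 × 28.01 = 4.398 g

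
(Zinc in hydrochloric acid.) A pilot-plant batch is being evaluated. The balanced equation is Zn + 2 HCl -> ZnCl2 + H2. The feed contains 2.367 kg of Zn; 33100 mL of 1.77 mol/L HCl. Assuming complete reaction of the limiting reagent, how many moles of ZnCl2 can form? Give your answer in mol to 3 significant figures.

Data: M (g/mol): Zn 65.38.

n(Zn) = 2.367×1000 / 65.38 = 36.20 mol
n(HCl) = 1.77 × 33100/1000 = 58.59 mol
n/ν → Zn: 36.20, HCl: 29.30; HCl is limiting.
n(ZnCl2) = (1/2) × 58.59 = 29.30 mol

29.3 mol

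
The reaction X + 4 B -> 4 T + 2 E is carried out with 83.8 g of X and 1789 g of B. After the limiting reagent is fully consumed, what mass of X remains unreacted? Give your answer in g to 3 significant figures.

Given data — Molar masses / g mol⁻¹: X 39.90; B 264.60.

16.4 g

n(X) = 83.80 / 39.90 = 2.100 mol
n(B) = 1789 / 264.60 = 6.761 mol
n/ν for X = 2.100/1 = 2.100
n/ν for B = 6.761/4 = 1.690
Smallest n/ν is B → limiting reagent.
X consumed = (1/4) × 6.761 = 1.690 mol
X remaining = 2.100 − 1.690 = 0.4100 mol
mass = 0.4100 × 39.90 = 16.36 g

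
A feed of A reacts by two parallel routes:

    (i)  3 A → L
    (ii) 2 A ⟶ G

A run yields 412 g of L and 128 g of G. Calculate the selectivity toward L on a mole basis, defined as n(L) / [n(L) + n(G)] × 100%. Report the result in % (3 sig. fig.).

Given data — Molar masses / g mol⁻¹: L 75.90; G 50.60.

68.2 %

n(L) = 412 / 75.90 = 5.428 mol
n(G) = 128 / 50.60 = 2.530 mol
selectivity = 5.428/(5.428+2.530) × 100 = 68.21 %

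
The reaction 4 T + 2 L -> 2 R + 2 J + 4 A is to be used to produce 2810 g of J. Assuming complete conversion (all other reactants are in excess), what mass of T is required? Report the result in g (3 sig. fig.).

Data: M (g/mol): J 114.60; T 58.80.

2880 g

n(J) = 2810 / 114.60 = 24.52 mol
n(T) = (4/2) × 24.52 = 49.04 mol
mass = 49.04 × 58.80 = 2884 g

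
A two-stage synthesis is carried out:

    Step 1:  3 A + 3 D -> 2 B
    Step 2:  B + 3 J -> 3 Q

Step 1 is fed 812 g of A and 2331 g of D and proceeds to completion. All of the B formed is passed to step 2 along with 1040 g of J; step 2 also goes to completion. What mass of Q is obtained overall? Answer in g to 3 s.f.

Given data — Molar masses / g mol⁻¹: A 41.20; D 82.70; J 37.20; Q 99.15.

2770 g

Step 1:
n(A) = 812.0 / 41.20 = 19.71 mol
n(D) = 2331 / 82.70 = 28.19 mol
n/ν for A = 19.71/3 = 6.570
n/ν for D = 28.19/3 = 9.397
Smallest n/ν is A → limiting reagent.
n(B) produced = (2/3) × 19.71 = 13.14 mol
Step 2:
n(B) available = 13.14 mol
n(J) = 1040 / 37.20 = 27.96 mol
n/ν for B = 13.14/1 = 13.14
n/ν for J = 27.96/3 = 9.320
Smallest n/ν is J → limiting reagent.
n(Q) = (3/3) × 27.96 = 27.96 mol
mass = 27.96 × 99.15 = 2772 g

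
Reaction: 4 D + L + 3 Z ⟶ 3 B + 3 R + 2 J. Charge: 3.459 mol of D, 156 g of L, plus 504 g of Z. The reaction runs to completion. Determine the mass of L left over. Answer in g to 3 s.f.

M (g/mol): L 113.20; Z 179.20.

58.1 g

n(D) = 3.459 mol
n(L) = 156.0 / 113.20 = 1.378 mol
n(Z) = 504.0 / 179.20 = 2.813 mol
n/ν → D: 0.8648, L: 1.378, Z: 0.9377; D is limiting.
L consumed = (1/4) × 3.459 = 0.8648 mol
L remaining = 1.378 − 0.8648 = 0.5132 mol
mass = 0.5132 × 113.20 = 58.09 g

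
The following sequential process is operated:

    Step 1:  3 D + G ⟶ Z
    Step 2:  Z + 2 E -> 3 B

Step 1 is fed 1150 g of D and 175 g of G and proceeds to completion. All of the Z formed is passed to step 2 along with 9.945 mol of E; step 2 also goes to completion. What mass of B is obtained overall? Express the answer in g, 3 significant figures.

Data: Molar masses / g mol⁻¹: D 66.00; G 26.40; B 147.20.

2200 g

Step 1:
n(D) = 1150 / 66.00 = 17.42 mol
n(G) = 175.0 / 26.40 = 6.629 mol
n/ν for D = 17.42/3 = 5.807
n/ν for G = 6.629/1 = 6.629
Smallest n/ν is D → limiting reagent.
n(Z) produced = (1/3) × 17.42 = 5.807 mol
Step 2:
n(Z) available = 5.807 mol
n(E) = 9.945 mol
n/ν for Z = 5.807/1 = 5.807
n/ν for E = 9.945/2 = 4.973
Smallest n/ν is E → limiting reagent.
n(B) = (3/2) × 9.945 = 14.92 mol
mass = 14.92 × 147.20 = 2196 g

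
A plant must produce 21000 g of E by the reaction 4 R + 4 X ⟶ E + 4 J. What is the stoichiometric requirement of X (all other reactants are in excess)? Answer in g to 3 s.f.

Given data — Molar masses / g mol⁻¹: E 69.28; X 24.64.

n(E) = 21000 / 69.28 = 303.1 mol
n(X) = (4/1) × 303.1 = 1212 mol
mass = 1212 × 24.64 = 29860 g

29900 g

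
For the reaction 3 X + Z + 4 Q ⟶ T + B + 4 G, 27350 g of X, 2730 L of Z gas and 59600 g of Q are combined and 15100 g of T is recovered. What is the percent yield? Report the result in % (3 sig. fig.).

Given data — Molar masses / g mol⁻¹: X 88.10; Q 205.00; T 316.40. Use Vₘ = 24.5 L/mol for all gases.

n(X) = 27350 / 88.10 = 310.4 mol
n(Z) = 2730 / 24.5 = 111.4 mol
n(Q) = 59600 / 205.00 = 290.7 mol
n/ν for X = 310.4/3 = 103.5
n/ν for Z = 111.4/1 = 111.4
n/ν for Q = 290.7/4 = 72.68
Smallest n/ν is Q → limiting reagent.
theoretical n(T) = (1/4) × 290.7 = 72.68 mol → 23000 g
% yield = 15100 / 23000 × 100 = 65.65 %

65.7 %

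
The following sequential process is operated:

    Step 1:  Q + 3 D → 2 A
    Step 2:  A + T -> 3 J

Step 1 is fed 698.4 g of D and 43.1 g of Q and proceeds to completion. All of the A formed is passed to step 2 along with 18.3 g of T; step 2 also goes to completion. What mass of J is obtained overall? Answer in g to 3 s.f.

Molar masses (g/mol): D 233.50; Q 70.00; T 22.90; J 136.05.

Step 1:
n(D) = 698.4 / 233.50 = 2.991 mol
n(Q) = 43.10 / 70.00 = 0.6157 mol
n/ν for D = 2.991/3 = 0.9970
n/ν for Q = 0.6157/1 = 0.6157
Smallest n/ν is Q → limiting reagent.
n(A) produced = (2/1) × 0.6157 = 1.231 mol
Step 2:
n(A) available = 1.231 mol
n(T) = 18.30 / 22.90 = 0.7991 mol
n/ν for A = 1.231/1 = 1.231
n/ν for T = 0.7991/1 = 0.7991
Smallest n/ν is T → limiting reagent.
n(J) = (3/1) × 0.7991 = 2.397 mol
mass = 2.397 × 136.05 = 326.1 g

326 g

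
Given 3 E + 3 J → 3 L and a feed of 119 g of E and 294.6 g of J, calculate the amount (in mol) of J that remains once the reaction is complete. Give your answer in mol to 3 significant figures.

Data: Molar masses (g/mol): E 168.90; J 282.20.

0.339 mol

n(E) = 119.0 / 168.90 = 0.7046 mol
n(J) = 294.6 / 282.20 = 1.044 mol
n/ν for E = 0.7046/3 = 0.2349
n/ν for J = 1.044/3 = 0.3480
Smallest n/ν is E → limiting reagent.
J consumed = (3/3) × 0.7046 = 0.7046 mol
J remaining = 1.044 − 0.7046 = 0.3394 mol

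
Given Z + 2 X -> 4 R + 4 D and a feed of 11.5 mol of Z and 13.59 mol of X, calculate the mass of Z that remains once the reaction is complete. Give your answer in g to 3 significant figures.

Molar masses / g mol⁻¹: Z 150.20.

707 g

n(Z) = 11.50 mol
n(X) = 13.59 mol
n/ν for Z = 11.50/1 = 11.50
n/ν for X = 13.59/2 = 6.795
Smallest n/ν is X → limiting reagent.
Z consumed = (1/2) × 13.59 = 6.795 mol
Z remaining = 11.50 − 6.795 = 4.705 mol
mass = 4.705 × 150.20 = 706.7 g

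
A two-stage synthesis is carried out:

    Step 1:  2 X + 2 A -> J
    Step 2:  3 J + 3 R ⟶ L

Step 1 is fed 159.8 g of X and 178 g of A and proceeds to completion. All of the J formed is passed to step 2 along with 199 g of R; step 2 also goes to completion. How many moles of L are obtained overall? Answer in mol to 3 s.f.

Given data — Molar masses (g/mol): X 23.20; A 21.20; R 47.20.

1.15 mol

Step 1:
n(X) = 159.8 / 23.20 = 6.888 mol
n(A) = 178.0 / 21.20 = 8.396 mol
n/ν for X = 6.888/2 = 3.444
n/ν for A = 8.396/2 = 4.198
Smallest n/ν is X → limiting reagent.
n(J) produced = (1/2) × 6.888 = 3.444 mol
Step 2:
n(J) available = 3.444 mol
n(R) = 199.0 / 47.20 = 4.216 mol
n/ν for J = 3.444/3 = 1.148
n/ν for R = 4.216/3 = 1.405
Smallest n/ν is J → limiting reagent.
n(L) = (1/3) × 3.444 = 1.148 mol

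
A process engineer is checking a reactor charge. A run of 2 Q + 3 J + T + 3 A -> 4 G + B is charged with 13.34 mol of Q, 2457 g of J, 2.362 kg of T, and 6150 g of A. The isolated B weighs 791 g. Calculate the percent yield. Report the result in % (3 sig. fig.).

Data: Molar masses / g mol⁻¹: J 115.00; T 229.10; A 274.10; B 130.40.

90.9 %

n(Q) = 13.34 mol
n(J) = 2457 / 115.00 = 21.37 mol
n(T) = 2.362×1000 / 229.10 = 10.31 mol
n(A) = 6150 / 274.10 = 22.44 mol
n/ν for Q = 13.34/2 = 6.670
n/ν for J = 21.37/3 = 7.123
n/ν for T = 10.31/1 = 10.31
n/ν for A = 22.44/3 = 7.480
Smallest n/ν is Q → limiting reagent.
theoretical n(B) = (1/2) × 13.34 = 6.670 mol → 869.8 g
% yield = 791 / 869.8 × 100 = 90.94 %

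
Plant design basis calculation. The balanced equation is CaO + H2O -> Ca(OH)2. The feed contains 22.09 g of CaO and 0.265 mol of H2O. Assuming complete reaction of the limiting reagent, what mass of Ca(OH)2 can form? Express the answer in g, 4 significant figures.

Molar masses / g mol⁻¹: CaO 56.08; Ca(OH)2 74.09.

n(CaO) = 22.09 / 56.08 = 0.3939 mol
n(H2O) = 0.2650 mol
n/ν for CaO = 0.3939/1 = 0.3939
n/ν for H2O = 0.2650/1 = 0.2650
Smallest n/ν is H2O → limiting reagent.
n(Ca(OH)2) = (1/1) × 0.2650 = 0.2650 mol
mass = 0.2650 × 74.09 = 19.63 g

19.63 g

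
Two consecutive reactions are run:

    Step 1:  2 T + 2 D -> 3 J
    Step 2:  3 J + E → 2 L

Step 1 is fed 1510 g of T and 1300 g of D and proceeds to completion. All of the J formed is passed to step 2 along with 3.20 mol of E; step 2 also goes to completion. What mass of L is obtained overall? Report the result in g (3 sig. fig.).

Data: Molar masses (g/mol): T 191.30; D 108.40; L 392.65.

Step 1:
n(T) = 1510 / 191.30 = 7.893 mol
n(D) = 1300 / 108.40 = 11.99 mol
n/ν for T = 7.893/2 = 3.947
n/ν for D = 11.99/2 = 5.995
Smallest n/ν is T → limiting reagent.
n(J) produced = (3/2) × 7.893 = 11.84 mol
Step 2:
n(J) available = 11.84 mol
n(E) = 3.200 mol
n/ν for J = 11.84/3 = 3.947
n/ν for E = 3.200/1 = 3.200
Smallest n/ν is E → limiting reagent.
n(L) = (2/1) × 3.200 = 6.400 mol
mass = 6.400 × 392.65 = 2513 g

2510 g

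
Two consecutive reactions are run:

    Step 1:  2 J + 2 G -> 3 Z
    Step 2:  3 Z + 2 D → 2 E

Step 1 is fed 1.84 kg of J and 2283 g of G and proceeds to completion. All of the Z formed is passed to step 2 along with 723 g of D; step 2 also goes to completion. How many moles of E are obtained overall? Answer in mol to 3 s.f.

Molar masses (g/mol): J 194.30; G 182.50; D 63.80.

Step 1:
n(J) = 1.840×1000 / 194.30 = 9.470 mol
n(G) = 2283 / 182.50 = 12.51 mol
n/ν for J = 9.470/2 = 4.735
n/ν for G = 12.51/2 = 6.255
Smallest n/ν is J → limiting reagent.
n(Z) produced = (3/2) × 9.470 = 14.21 mol
Step 2:
n(Z) available = 14.21 mol
n(D) = 723.0 / 63.80 = 11.33 mol
n/ν for Z = 14.21/3 = 4.737
n/ν for D = 11.33/2 = 5.665
Smallest n/ν is Z → limiting reagent.
n(E) = (2/3) × 14.21 = 9.473 mol

9.47 mol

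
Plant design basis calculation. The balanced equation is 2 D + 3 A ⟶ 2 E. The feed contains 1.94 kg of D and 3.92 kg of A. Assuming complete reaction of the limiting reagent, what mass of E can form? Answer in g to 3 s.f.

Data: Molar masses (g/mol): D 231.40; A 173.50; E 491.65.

4120 g

n(D) = 1.940×1000 / 231.40 = 8.384 mol
n(A) = 3.920×1000 / 173.50 = 22.59 mol
n/ν for D = 8.384/2 = 4.192
n/ν for A = 22.59/3 = 7.530
Smallest n/ν is D → limiting reagent.
n(E) = (2/2) × 8.384 = 8.384 mol
mass = 8.384 × 491.65 = 4122 g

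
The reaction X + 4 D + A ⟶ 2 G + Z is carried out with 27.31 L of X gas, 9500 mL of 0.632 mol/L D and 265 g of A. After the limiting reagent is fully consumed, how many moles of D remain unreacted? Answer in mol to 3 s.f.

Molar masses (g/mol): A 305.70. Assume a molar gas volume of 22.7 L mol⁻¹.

2.54 mol

n(X) = 27.31 / 22.7 = 1.203 mol
n(D) = 0.632 × 9500/1000 = 6.004 mol
n(A) = 265.0 / 305.70 = 0.8669 mol
n/ν for X = 1.203/1 = 1.203
n/ν for D = 6.004/4 = 1.501
n/ν for A = 0.8669/1 = 0.8669
Smallest n/ν is A → limiting reagent.
D consumed = (4/1) × 0.8669 = 3.468 mol
D remaining = 6.004 − 3.468 = 2.536 mol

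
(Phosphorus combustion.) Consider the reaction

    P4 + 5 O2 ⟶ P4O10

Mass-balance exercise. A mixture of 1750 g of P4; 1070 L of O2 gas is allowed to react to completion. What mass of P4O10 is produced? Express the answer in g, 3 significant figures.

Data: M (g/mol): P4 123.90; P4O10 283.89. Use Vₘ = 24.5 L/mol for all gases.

2480 g

n(P4) = 1750 / 123.90 = 14.12 mol
n(O2) = 1070 / 24.5 = 43.67 mol
n/ν for P4 = 14.12/1 = 14.12
n/ν for O2 = 43.67/5 = 8.734
Smallest n/ν is O2 → limiting reagent.
n(P4O10) = (1/5) × 43.67 = 8.734 mol
mass = 8.734 × 283.89 = 2479 g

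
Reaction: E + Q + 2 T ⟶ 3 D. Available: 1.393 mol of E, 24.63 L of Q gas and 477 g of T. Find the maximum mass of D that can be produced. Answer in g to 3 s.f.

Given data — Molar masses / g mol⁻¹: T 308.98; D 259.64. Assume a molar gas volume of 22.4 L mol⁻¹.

601 g

n(E) = 1.393 mol
n(Q) = 24.63 / 22.4 = 1.100 mol
n(T) = 477.0 / 308.98 = 1.544 mol
n/ν for E = 1.393/1 = 1.393
n/ν for Q = 1.100/1 = 1.100
n/ν for T = 1.544/2 = 0.7720
Smallest n/ν is T → limiting reagent.
n(D) = (3/2) × 1.544 = 2.316 mol
mass = 2.316 × 259.64 = 601.3 g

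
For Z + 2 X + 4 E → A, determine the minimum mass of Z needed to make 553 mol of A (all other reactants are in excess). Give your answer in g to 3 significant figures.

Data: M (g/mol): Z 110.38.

61000 g

n(A) = 553.0 mol
n(Z) = (1/1) × 553.0 = 553.0 mol
mass = 553.0 × 110.38 = 61040 g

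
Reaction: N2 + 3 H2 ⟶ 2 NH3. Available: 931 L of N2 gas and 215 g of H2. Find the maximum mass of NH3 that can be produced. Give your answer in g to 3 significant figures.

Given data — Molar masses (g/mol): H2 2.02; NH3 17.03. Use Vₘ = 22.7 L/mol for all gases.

n(N2) = 931.0 / 22.7 = 41.01 mol
n(H2) = 215.0 / 2.02 = 106.4 mol
n/ν for N2 = 41.01/1 = 41.01
n/ν for H2 = 106.4/3 = 35.47
Smallest n/ν is H2 → limiting reagent.
n(NH3) = (2/3) × 106.4 = 70.93 mol
mass = 70.93 × 17.03 = 1208 g

1210 g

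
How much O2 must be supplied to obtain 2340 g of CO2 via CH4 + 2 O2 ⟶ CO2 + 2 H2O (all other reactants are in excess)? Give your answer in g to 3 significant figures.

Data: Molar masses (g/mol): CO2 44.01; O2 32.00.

n(CO2) = 2340 / 44.01 = 53.17 mol
n(O2) = (2/1) × 53.17 = 106.3 mol
mass = 106.3 × 32.00 = 3402 g

3400 g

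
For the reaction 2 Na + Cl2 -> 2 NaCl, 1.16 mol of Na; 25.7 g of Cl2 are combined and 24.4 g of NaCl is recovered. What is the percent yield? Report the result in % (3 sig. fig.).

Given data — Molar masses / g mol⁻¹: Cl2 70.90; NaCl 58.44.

57.6 %

n(Na) = 1.160 mol
n(Cl2) = 25.70 / 70.90 = 0.3625 mol
n/ν for Na = 1.160/2 = 0.5800
n/ν for Cl2 = 0.3625/1 = 0.3625
Smallest n/ν is Cl2 → limiting reagent.
theoretical n(NaCl) = (2/1) × 0.3625 = 0.7250 mol → 42.37 g
% yield = 24.4 / 42.37 × 100 = 57.59 %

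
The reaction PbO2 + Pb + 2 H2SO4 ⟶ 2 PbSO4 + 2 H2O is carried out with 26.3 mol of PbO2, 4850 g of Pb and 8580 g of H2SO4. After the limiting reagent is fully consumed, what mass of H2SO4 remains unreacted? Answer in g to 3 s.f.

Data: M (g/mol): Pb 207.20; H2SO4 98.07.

3990 g

n(PbO2) = 26.30 mol
n(Pb) = 4850 / 207.20 = 23.41 mol
n(H2SO4) = 8580 / 98.07 = 87.49 mol
n/ν for PbO2 = 26.30/1 = 26.30
n/ν for Pb = 23.41/1 = 23.41
n/ν for H2SO4 = 87.49/2 = 43.75
Smallest n/ν is Pb → limiting reagent.
H2SO4 consumed = (2/1) × 23.41 = 46.82 mol
H2SO4 remaining = 87.49 − 46.82 = 40.67 mol
mass = 40.67 × 98.07 = 3989 g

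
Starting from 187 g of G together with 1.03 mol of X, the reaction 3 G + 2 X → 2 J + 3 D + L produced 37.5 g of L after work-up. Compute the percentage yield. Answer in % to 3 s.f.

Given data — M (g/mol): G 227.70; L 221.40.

n(G) = 187.0 / 227.70 = 0.8213 mol
n(X) = 1.030 mol
n/ν → G: 0.2738, X: 0.5150; G is limiting.
theoretical n(L) = (1/3) × 0.8213 = 0.2738 mol → 60.62 g
% yield = 37.5 / 60.62 × 100 = 61.86 %

61.9 %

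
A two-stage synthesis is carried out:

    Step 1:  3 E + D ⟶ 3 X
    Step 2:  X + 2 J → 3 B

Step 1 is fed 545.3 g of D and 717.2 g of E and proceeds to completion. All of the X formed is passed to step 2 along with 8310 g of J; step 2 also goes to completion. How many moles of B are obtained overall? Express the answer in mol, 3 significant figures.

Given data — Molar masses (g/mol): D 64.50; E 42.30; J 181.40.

Step 1:
n(D) = 545.3 / 64.50 = 8.454 mol
n(E) = 717.2 / 42.30 = 16.96 mol
n/ν for D = 8.454/1 = 8.454
n/ν for E = 16.96/3 = 5.653
Smallest n/ν is E → limiting reagent.
n(X) produced = (3/3) × 16.96 = 16.96 mol
Step 2:
n(X) available = 16.96 mol
n(J) = 8310 / 181.40 = 45.81 mol
n/ν for X = 16.96/1 = 16.96
n/ν for J = 45.81/2 = 22.91
Smallest n/ν is X → limiting reagent.
n(B) = (3/1) × 16.96 = 50.88 mol

50.9 mol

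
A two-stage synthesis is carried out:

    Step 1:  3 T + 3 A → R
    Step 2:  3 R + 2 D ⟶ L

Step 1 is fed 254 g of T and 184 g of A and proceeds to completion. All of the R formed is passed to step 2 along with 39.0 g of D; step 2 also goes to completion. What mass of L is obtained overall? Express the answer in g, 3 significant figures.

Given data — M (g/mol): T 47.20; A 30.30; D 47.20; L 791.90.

Step 1:
n(T) = 254.0 / 47.20 = 5.381 mol
n(A) = 184.0 / 30.30 = 6.073 mol
n/ν → T: 1.794, A: 2.024; T is limiting.
n(R) produced = (1/3) × 5.381 = 1.794 mol
Step 2:
n(R) available = 1.794 mol
n(D) = 39.00 / 47.20 = 0.8263 mol
n/ν → R: 0.5980, D: 0.4132; D is limiting.
n(L) = (1/2) × 0.8263 = 0.4132 mol
mass = 0.4132 × 791.90 = 327.2 g

327 g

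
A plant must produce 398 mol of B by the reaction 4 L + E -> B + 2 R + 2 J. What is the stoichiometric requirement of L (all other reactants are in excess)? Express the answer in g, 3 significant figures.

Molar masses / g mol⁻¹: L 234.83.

n(B) = 398.0 mol
n(L) = (4/1) × 398.0 = 1592 mol
mass = 1592 × 234.83 = 373800 g

374000 g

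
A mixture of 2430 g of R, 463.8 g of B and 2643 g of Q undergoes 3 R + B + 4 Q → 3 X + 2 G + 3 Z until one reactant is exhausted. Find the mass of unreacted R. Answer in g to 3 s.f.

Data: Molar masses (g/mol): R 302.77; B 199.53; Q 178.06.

n(R) = 2430 / 302.77 = 8.026 mol
n(B) = 463.8 / 199.53 = 2.324 mol
n(Q) = 2643 / 178.06 = 14.84 mol
n/ν for R = 8.026/3 = 2.675
n/ν for B = 2.324/1 = 2.324
n/ν for Q = 14.84/4 = 3.710
Smallest n/ν is B → limiting reagent.
R consumed = (3/1) × 2.324 = 6.972 mol
R remaining = 8.026 − 6.972 = 1.054 mol
mass = 1.054 × 302.77 = 319.1 g

319 g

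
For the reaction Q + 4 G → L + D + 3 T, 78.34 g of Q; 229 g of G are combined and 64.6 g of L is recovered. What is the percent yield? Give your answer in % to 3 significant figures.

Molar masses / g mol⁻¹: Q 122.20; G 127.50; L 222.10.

64.8 %

n(Q) = 78.34 / 122.20 = 0.6411 mol
n(G) = 229.0 / 127.50 = 1.796 mol
n/ν → Q: 0.6411, G: 0.4490; G is limiting.
theoretical n(L) = (1/4) × 1.796 = 0.4490 mol → 99.72 g
% yield = 64.6 / 99.72 × 100 = 64.78 %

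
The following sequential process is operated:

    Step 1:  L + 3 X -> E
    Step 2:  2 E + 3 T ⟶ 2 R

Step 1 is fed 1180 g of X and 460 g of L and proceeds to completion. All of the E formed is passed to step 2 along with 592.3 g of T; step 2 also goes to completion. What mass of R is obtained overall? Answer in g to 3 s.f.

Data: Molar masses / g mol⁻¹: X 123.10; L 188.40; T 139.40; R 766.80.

Step 1:
n(X) = 1180 / 123.10 = 9.586 mol
n(L) = 460.0 / 188.40 = 2.442 mol
n/ν → X: 3.195, L: 2.442; L is limiting.
n(E) produced = (1/1) × 2.442 = 2.442 mol
Step 2:
n(E) available = 2.442 mol
n(T) = 592.3 / 139.40 = 4.249 mol
n/ν → E: 1.221, T: 1.416; E is limiting.
n(R) = (2/2) × 2.442 = 2.442 mol
mass = 2.442 × 766.80 = 1873 g

1870 g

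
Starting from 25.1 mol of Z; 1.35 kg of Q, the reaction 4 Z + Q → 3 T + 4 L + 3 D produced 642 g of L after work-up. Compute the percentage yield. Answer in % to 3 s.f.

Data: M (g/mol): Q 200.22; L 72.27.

n(Z) = 25.10 mol
n(Q) = 1.350×1000 / 200.22 = 6.743 mol
n/ν for Z = 25.10/4 = 6.275
n/ν for Q = 6.743/1 = 6.743
Smallest n/ν is Z → limiting reagent.
theoretical n(L) = (4/4) × 25.10 = 25.10 mol → 1814 g
% yield = 642 / 1814 × 100 = 35.39 %

35.4 %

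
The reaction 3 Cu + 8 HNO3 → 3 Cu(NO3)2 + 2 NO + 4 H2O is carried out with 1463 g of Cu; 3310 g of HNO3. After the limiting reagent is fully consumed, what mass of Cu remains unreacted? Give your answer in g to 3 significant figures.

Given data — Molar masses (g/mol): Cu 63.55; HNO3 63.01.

n(Cu) = 1463 / 63.55 = 23.02 mol
n(HNO3) = 3310 / 63.01 = 52.53 mol
n/ν → Cu: 7.673, HNO3: 6.566; HNO3 is limiting.
Cu consumed = (3/8) × 52.53 = 19.70 mol
Cu remaining = 23.02 − 19.70 = 3.320 mol
mass = 3.320 × 63.55 = 211.0 g

211 g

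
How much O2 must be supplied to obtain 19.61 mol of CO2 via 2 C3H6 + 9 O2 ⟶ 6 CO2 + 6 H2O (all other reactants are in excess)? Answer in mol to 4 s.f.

29.42 mol

n(CO2) = 19.61 mol
n(O2) = (9/6) × 19.61 = 29.42 mol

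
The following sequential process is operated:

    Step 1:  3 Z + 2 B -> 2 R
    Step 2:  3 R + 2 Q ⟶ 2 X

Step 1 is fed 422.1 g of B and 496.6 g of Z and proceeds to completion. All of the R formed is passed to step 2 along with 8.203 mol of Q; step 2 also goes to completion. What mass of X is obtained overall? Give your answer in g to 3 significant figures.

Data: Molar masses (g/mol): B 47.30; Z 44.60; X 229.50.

Step 1:
n(B) = 422.1 / 47.30 = 8.924 mol
n(Z) = 496.6 / 44.60 = 11.13 mol
n/ν for B = 8.924/2 = 4.462
n/ν for Z = 11.13/3 = 3.710
Smallest n/ν is Z → limiting reagent.
n(R) produced = (2/3) × 11.13 = 7.420 mol
Step 2:
n(R) available = 7.420 mol
n(Q) = 8.203 mol
n/ν for R = 7.420/3 = 2.473
n/ν for Q = 8.203/2 = 4.102
Smallest n/ν is R → limiting reagent.
n(X) = (2/3) × 7.420 = 4.947 mol
mass = 4.947 × 229.50 = 1135 g

1140 g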